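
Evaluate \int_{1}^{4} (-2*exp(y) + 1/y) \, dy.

An antiderivative is F(y) = -2*exp(y) + log(y).
Then F(4) - F(1) = (-2*exp(4) + log(4)) - (-2*exp(1)) = -2*exp(4) + 2*log(2) + 2*exp(1).

-2*exp(4) + 2*log(2) + 2*exp(1)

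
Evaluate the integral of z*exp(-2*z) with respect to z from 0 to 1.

Integrate by parts once (u = z, dv = exp(-2*z) dz).
An antiderivative is F(z) = (-2*z - 1)*exp(-2*z)/4.
Then F(1) - F(0) = (-3*exp(-2)/4) - (-1/4) = (-3 + exp(2))*exp(-2)/4.

(-3 + exp(2))*exp(-2)/4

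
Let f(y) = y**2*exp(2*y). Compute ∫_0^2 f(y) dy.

Integrate by parts twice (u = y^2, dv = exp(2*y) dy).
An antiderivative is F(y) = (2*y**2 - 2*y + 1)*exp(2*y)/4.
Then F(2) - F(0) = (5*exp(4)/4) - (1/4) = -1/4 + 5*exp(4)/4.

-1/4 + 5*exp(4)/4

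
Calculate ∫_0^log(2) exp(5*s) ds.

31/5

Let u = exp(s), so du = exp(s) ds. When s = 0, u = 1; when s = log(2), u = 2.
The integral becomes ∫ u**4 du from 1 to 2, with antiderivative u**5/5.
Back in s: F(s) = exp(5*s)/5.
Then F(log(2)) - F(0) = (32/5) - (1/5) = 31/5.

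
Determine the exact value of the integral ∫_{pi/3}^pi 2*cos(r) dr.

-sqrt(3)

An antiderivative is F(r) = 2*sin(r).
Then F(pi) - F(pi/3) = (0) - (sqrt(3)) = -sqrt(3).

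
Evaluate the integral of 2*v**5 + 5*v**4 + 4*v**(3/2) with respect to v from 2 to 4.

By the power rule, an antiderivative is F(v) = v**6/3 + 8*v**(5/2)/5 + v**5.
Then F(4) - F(2) = (36608/15) - (32*sqrt(2)/5 + 160/3) = 11936/5 - 32*sqrt(2)/5.

11936/5 - 32*sqrt(2)/5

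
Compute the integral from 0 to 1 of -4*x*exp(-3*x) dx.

-4/9 + 16*exp(-3)/9

Integrate by parts once (u = x, dv = -4*exp(-3*x) dx).
An antiderivative is F(x) = (12*x + 4)*exp(-3*x)/9.
Then F(1) - F(0) = (16*exp(-3)/9) - (4/9) = -4/9 + 16*exp(-3)/9.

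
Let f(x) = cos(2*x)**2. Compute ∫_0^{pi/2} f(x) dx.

Use the identity cos^2(2*x) = (1 + cos(4*x))/2.
An antiderivative is F(x) = x/2 + sin(4*x)/8.
Then F(pi/2) - F(0) = (pi/4) - (0) = pi/4.

pi/4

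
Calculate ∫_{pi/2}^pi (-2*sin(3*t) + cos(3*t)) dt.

An antiderivative is F(t) = sin(3*t)/3 + 2*cos(3*t)/3.
Then F(pi) - F(pi/2) = (-2/3) - (-1/3) = -1/3.

-1/3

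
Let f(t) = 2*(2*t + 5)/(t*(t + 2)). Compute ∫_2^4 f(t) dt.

log(64/3)

Factor the denominator: t**2 + 2*t = (t + 2)t.
Partial fractions: 2*(2*t + 5)/(t*(t + 2)) = -1/(t + 2) + 5/t.
An antiderivative is F(t) = 5*log(t) - log(t + 2).
Then F(4) - F(2) = (-log(3) + 9*log(2)) - (log(8)) = log(64/3).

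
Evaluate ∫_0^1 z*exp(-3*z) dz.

(-4 + exp(3))*exp(-3)/9

Integrate by parts once (u = z, dv = exp(-3*z) dz).
An antiderivative is F(z) = (-3*z - 1)*exp(-3*z)/9.
Then F(1) - F(0) = (-4*exp(-3)/9) - (-1/9) = (-4 + exp(3))*exp(-3)/9.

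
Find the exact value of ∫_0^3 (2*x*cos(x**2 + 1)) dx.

-sin(1) + sin(10)

Let u = x**2 + 1, so du = 2*x dx. When x = 0, u = 1; when x = 3, u = 10.
The integral becomes ∫ cos(u) du from 1 to 10, with antiderivative sin(u).
Back in x: F(x) = sin(x**2 + 1).
Then F(3) - F(0) = (sin(10)) - (sin(1)) = -sin(1) + sin(10).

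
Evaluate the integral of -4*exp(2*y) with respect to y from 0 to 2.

An antiderivative is F(y) = -2*exp(2*y).
Then F(2) - F(0) = (-2*exp(4)) - (-2) = 2 - 2*exp(4).

2 - 2*exp(4)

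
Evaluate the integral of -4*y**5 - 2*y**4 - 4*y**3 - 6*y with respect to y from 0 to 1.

-76/15

By the power rule, an antiderivative is F(y) = -2*y**6/3 - 2*y**5/5 - y**4 - 3*y**2.
Then F(1) - F(0) = (-76/15) - (0) = -76/15.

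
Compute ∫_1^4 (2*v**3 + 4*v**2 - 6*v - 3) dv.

By the power rule, an antiderivative is F(v) = v**4/2 + 4*v**3/3 - 3*v**2 - 3*v.
Then F(4) - F(1) = (460/3) - (-25/6) = 315/2.

315/2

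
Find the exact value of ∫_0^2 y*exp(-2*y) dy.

(-5 + exp(4))*exp(-4)/4

Integrate by parts once (u = y, dv = exp(-2*y) dy).
An antiderivative is F(y) = (-2*y - 1)*exp(-2*y)/4.
Then F(2) - F(0) = (-5*exp(-4)/4) - (-1/4) = (-5 + exp(4))*exp(-4)/4.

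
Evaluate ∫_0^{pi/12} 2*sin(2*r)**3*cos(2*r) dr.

Let u = sin(2*r), so du = 2*cos(2*r) dr. When r = 0, u = 0; when r = pi/12, u = 1/2.
The integral becomes ∫ u**3 du from 0 to 1/2, with antiderivative u**4/4.
Back in r: F(r) = sin(2*r)**4/4.
Then F(pi/12) - F(0) = (1/64) - (0) = 1/64.

1/64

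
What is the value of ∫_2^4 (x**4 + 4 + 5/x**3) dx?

33099/160

By the power rule, an antiderivative is F(x) = x**5/5 + 4*x - 5/(2*x**2).
Then F(4) - F(2) = (35303/160) - (551/40) = 33099/160.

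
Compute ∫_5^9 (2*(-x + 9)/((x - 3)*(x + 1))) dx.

Factor the denominator: x**2 - 2*x - 3 = (x + 1)(x - 3).
Partial fractions: 2*(-x + 9)/((x - 3)*(x + 1)) = -5/(x + 1) + 3/(x - 3).
An antiderivative is F(x) = 3*log(x - 3) - 5*log(x + 1).
Then F(9) - F(5) = (-5*log(5) - 2*log(2) + 3*log(3)) - (-5*log(3) - 2*log(2)) = -5*log(5) + 8*log(3).

-5*log(5) + 8*log(3)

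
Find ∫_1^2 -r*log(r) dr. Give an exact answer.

Integrate by parts once (u = ln r, dv = -r dr).
An antiderivative is F(r) = -r**2*(2*log(r) - 1)/4.
Then F(2) - F(1) = (1 - log(4)) - (1/4) = 3/4 - log(4).

3/4 - log(4)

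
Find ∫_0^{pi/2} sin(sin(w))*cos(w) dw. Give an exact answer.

1 - cos(1)

Let u = sin(w), so du = cos(w) dw. When w = 0, u = 0; when w = pi/2, u = 1.
The integral becomes ∫ sin(u) du from 0 to 1, with antiderivative -cos(u).
Back in w: F(w) = -cos(sin(w)).
Then F(pi/2) - F(0) = (-cos(1)) - (-1) = 1 - cos(1).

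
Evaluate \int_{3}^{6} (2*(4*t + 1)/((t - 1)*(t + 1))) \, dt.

Factor the denominator: t**2 - 1 = (t + 1)(t - 1).
Partial fractions: 2*(4*t + 1)/((t - 1)*(t + 1)) = 3/(t + 1) + 5/(t - 1).
An antiderivative is F(t) = 5*log(t - 1) + 3*log(t + 1).
Then F(6) - F(3) = (3*log(7) + 5*log(5)) - (11*log(2)) = -11*log(2) + 3*log(7) + 5*log(5).

-11*log(2) + 3*log(7) + 5*log(5)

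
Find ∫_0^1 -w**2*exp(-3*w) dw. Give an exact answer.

Integrate by parts twice (u = w^2, dv = -exp(-3*w) dw).
An antiderivative is F(w) = (9*w**2 + 6*w + 2)*exp(-3*w)/27.
Then F(1) - F(0) = (17*exp(-3)/27) - (2/27) = -2/27 + 17*exp(-3)/27.

-2/27 + 17*exp(-3)/27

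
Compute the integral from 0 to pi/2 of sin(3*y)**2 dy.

Use the identity sin^2(3*y) = (1 - cos(6*y))/2.
An antiderivative is F(y) = y/2 - sin(6*y)/12.
Then F(pi/2) - F(0) = (pi/4) - (0) = pi/4.

pi/4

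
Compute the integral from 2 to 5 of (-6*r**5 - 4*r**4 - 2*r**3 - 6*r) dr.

-184029/10

By the power rule, an antiderivative is F(r) = -r**6 - 4*r**5/5 - r**4/2 - 3*r**2.
Then F(5) - F(2) = (-37025/2) - (-548/5) = -184029/10.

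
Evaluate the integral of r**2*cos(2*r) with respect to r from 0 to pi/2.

-pi/4

Integrate by parts twice (u = r^2, dv = cos(2*r) dr).
An antiderivative is F(r) = r**2*sin(2*r)/2 + r*cos(2*r)/2 - sin(2*r)/4.
Then F(pi/2) - F(0) = (-pi/4) - (0) = -pi/4.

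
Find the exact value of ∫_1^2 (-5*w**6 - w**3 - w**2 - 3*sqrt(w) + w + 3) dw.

By the power rule, an antiderivative is F(w) = -5*w**7/7 - w**4/4 - 2*w**(3/2) - w**3/3 + w**2/2 + 3*w.
Then F(2) - F(1) = (-1892/21 - 4*sqrt(2)) - (17/84) = -7585/84 - 4*sqrt(2).

-7585/84 - 4*sqrt(2)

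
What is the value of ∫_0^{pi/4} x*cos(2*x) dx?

Integrate by parts once (u = x, dv = cos(2*x) dx).
An antiderivative is F(x) = x*sin(2*x)/2 + cos(2*x)/4.
Then F(pi/4) - F(0) = (pi/8) - (1/4) = -1/4 + pi/8.

-1/4 + pi/8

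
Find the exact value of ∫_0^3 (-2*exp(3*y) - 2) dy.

-2*exp(9)/3 - 16/3

An antiderivative is F(y) = -2*exp(3*y)/3 - 2*y.
Then F(3) - F(0) = (-2*exp(9)/3 - 6) - (-2/3) = -2*exp(9)/3 - 16/3.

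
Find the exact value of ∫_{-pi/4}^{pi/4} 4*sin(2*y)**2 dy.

Use the identity sin^2(2*y) = (1 - cos(4*y))/2.
An antiderivative is F(y) = 2*y - sin(4*y)/2.
Then F(pi/4) - F(-pi/4) = (pi/2) - (-pi/2) = pi.

pi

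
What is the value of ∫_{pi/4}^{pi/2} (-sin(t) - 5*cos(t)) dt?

-5 + 2*sqrt(2)

An antiderivative is F(t) = -5*sin(t) + cos(t).
Then F(pi/2) - F(pi/4) = (-5) - (-2*sqrt(2)) = -5 + 2*sqrt(2).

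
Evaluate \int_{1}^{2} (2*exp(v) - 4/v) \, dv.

An antiderivative is F(v) = 2*exp(v) - 4*log(v).
Then F(2) - F(1) = (-log(16) + 2*exp(2)) - (2*exp(1)) = -2*exp(1) - 4*log(2) + 2*exp(2).

-2*exp(1) - 4*log(2) + 2*exp(2)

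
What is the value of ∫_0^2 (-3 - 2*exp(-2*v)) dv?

An antiderivative is F(v) = -3*v + exp(-2*v).
Then F(2) - F(0) = (-6 + exp(-4)) - (1) = -7 + exp(-4).

-7 + exp(-4)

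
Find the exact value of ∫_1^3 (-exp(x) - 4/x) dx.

-exp(3) - log(81) + exp(1)

An antiderivative is F(x) = -exp(x) - 4*log(x).
Then F(3) - F(1) = (-exp(3) - log(81)) - (-exp(1)) = -exp(3) - log(81) + exp(1).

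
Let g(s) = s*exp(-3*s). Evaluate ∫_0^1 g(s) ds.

(-4 + exp(3))*exp(-3)/9

Integrate by parts once (u = s, dv = exp(-3*s) ds).
An antiderivative is F(s) = (-3*s - 1)*exp(-3*s)/9.
Then F(1) - F(0) = (-4*exp(-3)/9) - (-1/9) = (-4 + exp(3))*exp(-3)/9.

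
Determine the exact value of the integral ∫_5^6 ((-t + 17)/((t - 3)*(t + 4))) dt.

-3*log(5) - 5*log(2) + 8*log(3)

Factor the denominator: t**2 + t - 12 = (t + 4)(t - 3).
Partial fractions: (-t + 17)/((t - 3)*(t + 4)) = -3/(t + 4) + 2/(t - 3).
An antiderivative is F(t) = 2*log(t - 3) - 3*log(t + 4).
Then F(6) - F(5) = (-3*log(5) - 3*log(2) + 2*log(3)) - (-6*log(3) + 2*log(2)) = -3*log(5) - 5*log(2) + 8*log(3).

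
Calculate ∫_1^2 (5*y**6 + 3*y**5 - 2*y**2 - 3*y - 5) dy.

2269/21

By the power rule, an antiderivative is F(y) = 5*y**7/7 + y**6/2 - 2*y**3/3 - 3*y**2/2 - 5*y.
Then F(2) - F(1) = (2144/21) - (-125/21) = 2269/21.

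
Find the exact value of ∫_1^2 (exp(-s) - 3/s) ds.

An antiderivative is F(s) = -3*log(s) - exp(-s).
Then F(2) - F(1) = (-3*log(2) - exp(-2)) - (-exp(-1)) = -3*log(2) - exp(-2) + exp(-1).

-3*log(2) - exp(-2) + exp(-1)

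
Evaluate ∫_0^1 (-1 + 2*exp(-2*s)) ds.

An antiderivative is F(s) = -s - exp(-2*s).
Then F(1) - F(0) = (-1 - exp(-2)) - (-1) = -exp(-2).

-exp(-2)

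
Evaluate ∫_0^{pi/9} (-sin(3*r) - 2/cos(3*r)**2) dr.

An antiderivative is F(r) = cos(3*r)/3 - 2*tan(3*r)/3.
Then F(pi/9) - F(0) = (1/6 - 2*sqrt(3)/3) - (1/3) = -2*sqrt(3)/3 - 1/6.

-2*sqrt(3)/3 - 1/6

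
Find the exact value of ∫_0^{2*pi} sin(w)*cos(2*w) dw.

Use the identity sin(w)cos(2*w) = [sin(3*w) + sin(-w)]/2.
An antiderivative is F(w) = cos(w)/2 - cos(3*w)/6.
Then F(2*pi) - F(0) = (1/3) - (1/3) = 0.

0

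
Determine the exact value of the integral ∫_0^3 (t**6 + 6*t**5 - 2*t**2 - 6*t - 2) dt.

6933/7

By the power rule, an antiderivative is F(t) = t**7/7 + t**6 - 2*t**3/3 - 3*t**2 - 2*t.
Then F(3) - F(0) = (6933/7) - (0) = 6933/7.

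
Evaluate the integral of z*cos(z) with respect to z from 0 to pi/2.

Integrate by parts once (u = z, dv = cos(z) dz).
An antiderivative is F(z) = z*sin(z) + cos(z).
Then F(pi/2) - F(0) = (pi/2) - (1) = -1 + pi/2.

-1 + pi/2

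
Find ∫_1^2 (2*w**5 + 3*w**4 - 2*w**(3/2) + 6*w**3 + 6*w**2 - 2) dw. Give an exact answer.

By the power rule, an antiderivative is F(w) = w**6/3 - 4*w**(5/2)/5 + 3*w**5/5 + 3*w**4/2 + 2*w**3 - 2*w.
Then F(2) - F(1) = (1148/15 - 16*sqrt(2)/5) - (49/30) = 749/10 - 16*sqrt(2)/5.

749/10 - 16*sqrt(2)/5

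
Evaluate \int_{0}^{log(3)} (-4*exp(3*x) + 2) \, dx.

-104/3 + log(9)

An antiderivative is F(x) = -4*exp(3*x)/3 + 2*x.
Then F(log(3)) - F(0) = (-36 + 2*log(3)) - (-4/3) = -104/3 + log(9).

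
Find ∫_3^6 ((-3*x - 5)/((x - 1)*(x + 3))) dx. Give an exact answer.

log(8/75)

Factor the denominator: x**2 + 2*x - 3 = (x + 3)(x - 1).
Partial fractions: (-3*x - 5)/((x - 1)*(x + 3)) = -1/(x + 3) - 2/(x - 1).
An antiderivative is F(x) = -2*log(x - 1) - log(x + 3).
Then F(6) - F(3) = (-2*log(5) - 2*log(3)) - (-log(24)) = log(8/75).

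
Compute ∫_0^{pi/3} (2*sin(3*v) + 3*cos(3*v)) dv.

An antiderivative is F(v) = sin(3*v) - 2*cos(3*v)/3.
Then F(pi/3) - F(0) = (2/3) - (-2/3) = 4/3.

4/3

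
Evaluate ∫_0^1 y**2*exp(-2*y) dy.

Integrate by parts twice (u = y^2, dv = exp(-2*y) dy).
An antiderivative is F(y) = (-2*y**2 - 2*y - 1)*exp(-2*y)/4.
Then F(1) - F(0) = (-5*exp(-2)/4) - (-1/4) = (-5 + exp(2))*exp(-2)/4.

(-5 + exp(2))*exp(-2)/4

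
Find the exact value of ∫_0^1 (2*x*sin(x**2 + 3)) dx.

cos(3) - cos(4)

Let u = x**2 + 3, so du = 2*x dx. When x = 0, u = 3; when x = 1, u = 4.
The integral becomes ∫ sin(u) du from 3 to 4, with antiderivative -cos(u).
Back in x: F(x) = -cos(x**2 + 3).
Then F(1) - F(0) = (-cos(4)) - (-cos(3)) = cos(3) - cos(4).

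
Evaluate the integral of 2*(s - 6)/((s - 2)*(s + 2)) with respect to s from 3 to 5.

-4*log(5) - 2*log(3) + 4*log(7)

Factor the denominator: s**2 - 4 = (s + 2)(s - 2).
Partial fractions: 2*(s - 6)/((s - 2)*(s + 2)) = 4/(s + 2) - 2/(s - 2).
An antiderivative is F(s) = -2*log(s - 2) + 4*log(s + 2).
Then F(5) - F(3) = (-2*log(3) + 4*log(7)) - (4*log(5)) = -4*log(5) - 2*log(3) + 4*log(7).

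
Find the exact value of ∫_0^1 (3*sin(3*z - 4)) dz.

Let u = 3*z - 4, so du = 3 dz. When z = 0, u = -4; when z = 1, u = -1.
The integral becomes ∫ sin(u) du from -4 to -1, with antiderivative -cos(u).
Back in z: F(z) = -cos(3*z - 4).
Then F(1) - F(0) = (-cos(1)) - (-cos(4)) = cos(4) - cos(1).

cos(4) - cos(1)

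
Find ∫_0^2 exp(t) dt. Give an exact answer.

-1 + exp(2)

An antiderivative is F(t) = exp(t).
Then F(2) - F(0) = (exp(2)) - (1) = -1 + exp(2).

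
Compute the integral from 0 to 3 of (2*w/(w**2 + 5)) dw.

log(14/5)

Let u = w**2 + 5, so du = 2*w dw. When w = 0, u = 5; when w = 3, u = 14.
The integral becomes ∫ 1/u du from 5 to 14, with antiderivative log(u).
Back in w: F(w) = log(w**2 + 5).
Then F(3) - F(0) = (log(14)) - (log(5)) = log(14/5).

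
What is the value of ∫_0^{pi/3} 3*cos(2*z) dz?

3*sqrt(3)/4

An antiderivative is F(z) = 3*sin(2*z)/2.
Then F(pi/3) - F(0) = (3*sqrt(3)/4) - (0) = 3*sqrt(3)/4.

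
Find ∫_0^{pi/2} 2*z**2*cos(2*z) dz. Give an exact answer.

-pi/2

Integrate by parts twice (u = z^2, dv = 2*cos(2*z) dz).
An antiderivative is F(z) = z**2*sin(2*z) + z*cos(2*z) - sin(2*z)/2.
Then F(pi/2) - F(0) = (-pi/2) - (0) = -pi/2.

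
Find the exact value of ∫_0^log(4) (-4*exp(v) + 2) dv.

An antiderivative is F(v) = 2*v - 4*exp(v).
Then F(log(4)) - F(0) = (-16 + 4*log(2)) - (-4) = -12 + 4*log(2).

-12 + 4*log(2)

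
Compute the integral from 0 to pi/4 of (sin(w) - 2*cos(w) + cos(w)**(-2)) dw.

2 - 3*sqrt(2)/2

An antiderivative is F(w) = -2*sin(w) - cos(w) + tan(w).
Then F(pi/4) - F(0) = (1 - 3*sqrt(2)/2) - (-1) = 2 - 3*sqrt(2)/2.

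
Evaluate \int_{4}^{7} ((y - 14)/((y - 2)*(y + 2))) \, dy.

-3*log(5) - log(2) + 4*log(3)

Factor the denominator: y**2 - 4 = (y + 2)(y - 2).
Partial fractions: (y - 14)/((y - 2)*(y + 2)) = 4/(y + 2) - 3/(y - 2).
An antiderivative is F(y) = -3*log(y - 2) + 4*log(y + 2).
Then F(7) - F(4) = (-3*log(5) + 8*log(3)) - (log(2) + 4*log(3)) = -3*log(5) - log(2) + 4*log(3).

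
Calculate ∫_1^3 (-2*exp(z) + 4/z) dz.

-2*exp(3) + 4*log(3) + 2*exp(1)

An antiderivative is F(z) = -2*exp(z) + 4*log(z).
Then F(3) - F(1) = (-2*exp(3) + log(81)) - (-2*exp(1)) = -2*exp(3) + 4*log(3) + 2*exp(1).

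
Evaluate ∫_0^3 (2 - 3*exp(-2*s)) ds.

An antiderivative is F(s) = 2*s + 3*exp(-2*s)/2.
Then F(3) - F(0) = (3*exp(-6)/2 + 6) - (3/2) = 3*exp(-6)/2 + 9/2.

3*exp(-6)/2 + 9/2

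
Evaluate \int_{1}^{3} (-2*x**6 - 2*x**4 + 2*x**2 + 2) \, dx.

-73504/105

By the power rule, an antiderivative is F(x) = -2*x**7/7 - 2*x**5/5 + 2*x**3/3 + 2*x.
Then F(3) - F(1) = (-24432/35) - (208/105) = -73504/105.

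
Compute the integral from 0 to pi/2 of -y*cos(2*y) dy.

1/2

Integrate by parts once (u = y, dv = -cos(2*y) dy).
An antiderivative is F(y) = -y*sin(2*y)/2 - cos(2*y)/4.
Then F(pi/2) - F(0) = (1/4) - (-1/4) = 1/2.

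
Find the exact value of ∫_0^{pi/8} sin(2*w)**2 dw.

Use the identity sin^2(2*w) = (1 - cos(4*w))/2.
An antiderivative is F(w) = w/2 - sin(4*w)/8.
Then F(pi/8) - F(0) = (-1/8 + pi/16) - (0) = -1/8 + pi/16.

-1/8 + pi/16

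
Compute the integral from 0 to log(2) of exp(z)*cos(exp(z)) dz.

-sin(1) + sin(2)

Let u = exp(z), so du = exp(z) dz. When z = 0, u = 1; when z = log(2), u = 2.
The integral becomes ∫ cos(u) du from 1 to 2, with antiderivative sin(u).
Back in z: F(z) = sin(exp(z)).
Then F(log(2)) - F(0) = (sin(2)) - (sin(1)) = -sin(1) + sin(2).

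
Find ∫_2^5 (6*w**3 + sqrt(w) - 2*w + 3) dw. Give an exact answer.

-4*sqrt(2)/3 + 10*sqrt(5)/3 + 1803/2

By the power rule, an antiderivative is F(w) = 3*w**4/2 + 2*w**(3/2)/3 - w**2 + 3*w.
Then F(5) - F(2) = (10*sqrt(5)/3 + 1855/2) - (4*sqrt(2)/3 + 26) = -4*sqrt(2)/3 + 10*sqrt(5)/3 + 1803/2.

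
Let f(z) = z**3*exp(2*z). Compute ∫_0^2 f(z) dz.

3/8 + 17*exp(4)/8

Integrate by parts 3 times (u = z^3, dv = exp(2*z) dz).
An antiderivative is F(z) = (4*z**3 - 6*z**2 + 6*z - 3)*exp(2*z)/8.
Then F(2) - F(0) = (17*exp(4)/8) - (-3/8) = 3/8 + 17*exp(4)/8.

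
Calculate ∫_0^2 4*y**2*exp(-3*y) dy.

Integrate by parts twice (u = y^2, dv = 4*exp(-3*y) dy).
An antiderivative is F(y) = (-36*y**2 - 24*y - 8)*exp(-3*y)/27.
Then F(2) - F(0) = (-200*exp(-6)/27) - (-8/27) = 8/27 - 200*exp(-6)/27.

8/27 - 200*exp(-6)/27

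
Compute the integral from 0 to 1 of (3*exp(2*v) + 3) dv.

3/2 + 3*exp(2)/2

An antiderivative is F(v) = 3*exp(2*v)/2 + 3*v.
Then F(1) - F(0) = (3 + 3*exp(2)/2) - (3/2) = 3/2 + 3*exp(2)/2.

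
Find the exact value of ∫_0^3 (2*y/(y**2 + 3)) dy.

Let u = y**2 + 3, so du = 2*y dy. When y = 0, u = 3; when y = 3, u = 12.
The integral becomes ∫ 1/u du from 3 to 12, with antiderivative log(u).
Back in y: F(y) = log(y**2 + 3).
Then F(3) - F(0) = (log(12)) - (log(3)) = log(4).

log(4)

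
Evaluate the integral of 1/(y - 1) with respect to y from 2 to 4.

log(3)

An antiderivative is F(y) = log(y - 1).
Then F(4) - F(2) = (log(3)) - (0) = log(3).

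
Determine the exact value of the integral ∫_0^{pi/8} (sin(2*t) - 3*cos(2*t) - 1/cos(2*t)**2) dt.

An antiderivative is F(t) = -3*sin(2*t)/2 - cos(2*t)/2 - tan(2*t)/2.
Then F(pi/8) - F(0) = (-sqrt(2) - 1/2) - (-1/2) = -sqrt(2).

-sqrt(2)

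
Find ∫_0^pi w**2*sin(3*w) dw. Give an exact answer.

-4/27 + pi**2/3

Integrate by parts twice (u = w^2, dv = sin(3*w) dw).
An antiderivative is F(w) = -w**2*cos(3*w)/3 + 2*w*sin(3*w)/9 + 2*cos(3*w)/27.
Then F(pi) - F(0) = (-2/27 + pi**2/3) - (2/27) = -4/27 + pi**2/3.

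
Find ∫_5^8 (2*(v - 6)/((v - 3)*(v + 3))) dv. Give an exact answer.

-8*log(2) - log(5) + 3*log(11)

Factor the denominator: v**2 - 9 = (v + 3)(v - 3).
Partial fractions: 2*(v - 6)/((v - 3)*(v + 3)) = 3/(v + 3) - 1/(v - 3).
An antiderivative is F(v) = -log(v - 3) + 3*log(v + 3).
Then F(8) - F(5) = (-log(5) + 3*log(11)) - (8*log(2)) = -8*log(2) - log(5) + 3*log(11).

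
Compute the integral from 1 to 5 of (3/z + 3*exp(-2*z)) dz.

-3*exp(-10)/2 + 3*exp(-2)/2 + 3*log(5)

An antiderivative is F(z) = 3*log(z) - 3*exp(-2*z)/2.
Then F(5) - F(1) = (-3*exp(-10)/2 + 3*log(5)) - (-3*exp(-2)/2) = -3*exp(-10)/2 + 3*exp(-2)/2 + 3*log(5).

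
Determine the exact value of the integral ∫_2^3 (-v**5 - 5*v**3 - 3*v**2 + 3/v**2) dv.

-2527/12

By the power rule, an antiderivative is F(v) = -v**6/6 - 5*v**4/4 - v**3 - 3/v.
Then F(3) - F(2) = (-1003/4) - (-241/6) = -2527/12.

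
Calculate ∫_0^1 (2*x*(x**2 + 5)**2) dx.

91/3

Let u = x**2 + 5, so du = 2*x dx. When x = 0, u = 5; when x = 1, u = 6.
The integral becomes ∫ u**2 du from 5 to 6, with antiderivative u**3/3.
Back in x: F(x) = (x**2 + 5)**3/3.
Then F(1) - F(0) = (72) - (125/3) = 91/3.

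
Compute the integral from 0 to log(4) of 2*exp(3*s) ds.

42

Let u = exp(s), so du = exp(s) ds. When s = 0, u = 1; when s = log(4), u = 4.
The integral becomes 2·∫ u**2 du from 1 to 4, with antiderivative 2*u**3/3.
Back in s: F(s) = 2*exp(3*s)/3.
Then F(log(4)) - F(0) = (128/3) - (2/3) = 42.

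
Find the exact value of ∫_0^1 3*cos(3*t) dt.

Let u = 3*t, so du = 3 dt. When t = 0, u = 0; when t = 1, u = 3.
The integral becomes ∫ cos(u) du from 0 to 3, with antiderivative sin(u).
Back in t: F(t) = sin(3*t).
Then F(1) - F(0) = (sin(3)) - (0) = sin(3).

sin(3)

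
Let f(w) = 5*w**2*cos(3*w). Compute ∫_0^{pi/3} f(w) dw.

-10*pi/27

Integrate by parts twice (u = w^2, dv = 5*cos(3*w) dw).
An antiderivative is F(w) = 5*w**2*sin(3*w)/3 + 10*w*cos(3*w)/9 - 10*sin(3*w)/27.
Then F(pi/3) - F(0) = (-10*pi/27) - (0) = -10*pi/27.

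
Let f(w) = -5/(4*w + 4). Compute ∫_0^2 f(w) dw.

-5*log(3)/4

An antiderivative is F(w) = -5*log(4*w + 4)/4.
Then F(2) - F(0) = (-5*log(12)/4) - (-5*log(2)/2) = -5*log(3)/4.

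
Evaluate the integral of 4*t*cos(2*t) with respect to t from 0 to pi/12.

-1 + pi/12 + sqrt(3)/2

Integrate by parts once (u = t, dv = 4*cos(2*t) dt).
An antiderivative is F(t) = 2*t*sin(2*t) + cos(2*t).
Then F(pi/12) - F(0) = (pi/12 + sqrt(3)/2) - (1) = -1 + pi/12 + sqrt(3)/2.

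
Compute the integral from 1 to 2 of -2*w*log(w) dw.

3/2 - log(16)

Integrate by parts once (u = ln w, dv = -2*w dw).
An antiderivative is F(w) = -w**2*(2*log(w) - 1)/2.
Then F(2) - F(1) = (2 - log(16)) - (1/2) = 3/2 - log(16).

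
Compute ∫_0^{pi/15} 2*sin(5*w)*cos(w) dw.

Use the identity sin(5*w)cos(w) = [sin(6*w) + sin(4*w)]/2.
An antiderivative is F(w) = -cos(4*w)/4 - cos(6*w)/6.
Then F(pi/15) - F(0) = (-sqrt(6*sqrt(5) + 30)/32 - sqrt(5)/96 + 1/96) - (-5/12) = -sqrt(6*sqrt(5) + 30)/32 - sqrt(5)/96 + 41/96.

-sqrt(6*sqrt(5) + 30)/32 - sqrt(5)/96 + 41/96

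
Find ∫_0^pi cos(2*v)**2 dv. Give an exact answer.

Use the identity cos^2(2*v) = (1 + cos(4*v))/2.
An antiderivative is F(v) = v/2 + sin(4*v)/8.
Then F(pi) - F(0) = (pi/2) - (0) = pi/2.

pi/2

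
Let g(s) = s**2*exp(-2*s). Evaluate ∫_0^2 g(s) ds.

(-13 + exp(4))*exp(-4)/4

Integrate by parts twice (u = s^2, dv = exp(-2*s) ds).
An antiderivative is F(s) = (-2*s**2 - 2*s - 1)*exp(-2*s)/4.
Then F(2) - F(0) = (-13*exp(-4)/4) - (-1/4) = (-13 + exp(4))*exp(-4)/4.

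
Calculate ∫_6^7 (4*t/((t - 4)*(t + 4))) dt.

Factor the denominator: t**2 - 16 = (t + 4)(t - 4).
Partial fractions: 4*t/((t - 4)*(t + 4)) = 2/(t + 4) + 2/(t - 4).
An antiderivative is F(t) = 2*log(t - 4) + 2*log(t + 4).
Then F(7) - F(6) = (2*log(3) + 2*log(11)) - (4*log(2) + 2*log(5)) = -2*log(5) - 4*log(2) + 2*log(3) + 2*log(11).

-2*log(5) - 4*log(2) + 2*log(3) + 2*log(11)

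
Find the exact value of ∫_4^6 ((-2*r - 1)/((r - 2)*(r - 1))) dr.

-5*log(2) - 3*log(3) + 3*log(5)

Factor the denominator: r**2 - 3*r + 2 = (r - 1)(r - 2).
Partial fractions: (-2*r - 1)/((r - 2)*(r - 1)) = 3/(r - 1) - 5/(r - 2).
An antiderivative is F(r) = -5*log(r - 2) + 3*log(r - 1).
Then F(6) - F(4) = (-10*log(2) + 3*log(5)) - (log(27/32)) = -5*log(2) - 3*log(3) + 3*log(5).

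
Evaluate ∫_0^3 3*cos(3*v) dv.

sin(9)

Let u = 3*v, so du = 3 dv. When v = 0, u = 0; when v = 3, u = 9.
The integral becomes ∫ cos(u) du from 0 to 9, with antiderivative sin(u).
Back in v: F(v) = sin(3*v).
Then F(3) - F(0) = (sin(9)) - (0) = sin(9).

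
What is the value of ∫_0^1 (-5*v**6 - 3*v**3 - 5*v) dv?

-111/28

By the power rule, an antiderivative is F(v) = -5*v**7/7 - 3*v**4/4 - 5*v**2/2.
Then F(1) - F(0) = (-111/28) - (0) = -111/28.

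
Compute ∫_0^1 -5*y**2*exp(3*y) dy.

10/27 - 25*exp(3)/27

Integrate by parts twice (u = y^2, dv = -5*exp(3*y) dy).
An antiderivative is F(y) = (-45*y**2 + 30*y - 10)*exp(3*y)/27.
Then F(1) - F(0) = (-25*exp(3)/27) - (-10/27) = 10/27 - 25*exp(3)/27.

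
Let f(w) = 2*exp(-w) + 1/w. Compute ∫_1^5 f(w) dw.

-2*exp(-5) + 2*exp(-1) + log(5)

An antiderivative is F(w) = log(w) - 2*exp(-w).
Then F(5) - F(1) = (-2*exp(-5) + log(5)) - (-2*exp(-1)) = -2*exp(-5) + 2*exp(-1) + log(5).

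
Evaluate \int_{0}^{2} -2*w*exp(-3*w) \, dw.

-2/9 + 14*exp(-6)/9

Integrate by parts once (u = w, dv = -2*exp(-3*w) dw).
An antiderivative is F(w) = (6*w + 2)*exp(-3*w)/9.
Then F(2) - F(0) = (14*exp(-6)/9) - (2/9) = -2/9 + 14*exp(-6)/9.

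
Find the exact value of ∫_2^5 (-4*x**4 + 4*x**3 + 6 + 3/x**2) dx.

-3693/2

By the power rule, an antiderivative is F(x) = -4*x**5/5 + x**4 + 6*x - 3/x.
Then F(5) - F(2) = (-9228/5) - (9/10) = -3693/2.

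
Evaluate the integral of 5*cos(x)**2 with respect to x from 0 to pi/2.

5*pi/4

Use the identity cos^2(x) = (1 + cos(2*x))/2.
An antiderivative is F(x) = 5*x/2 + 5*sin(2*x)/4.
Then F(pi/2) - F(0) = (5*pi/4) - (0) = 5*pi/4.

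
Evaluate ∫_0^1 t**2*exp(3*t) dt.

Integrate by parts twice (u = t^2, dv = exp(3*t) dt).
An antiderivative is F(t) = (9*t**2 - 6*t + 2)*exp(3*t)/27.
Then F(1) - F(0) = (5*exp(3)/27) - (2/27) = -2/27 + 5*exp(3)/27.

-2/27 + 5*exp(3)/27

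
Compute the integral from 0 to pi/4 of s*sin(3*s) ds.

Integrate by parts once (u = s, dv = sin(3*s) ds).
An antiderivative is F(s) = -s*cos(3*s)/3 + sin(3*s)/9.
Then F(pi/4) - F(0) = (sqrt(2)*(4 + 3*pi)/72) - (0) = sqrt(2)*(4 + 3*pi)/72.

sqrt(2)*(4 + 3*pi)/72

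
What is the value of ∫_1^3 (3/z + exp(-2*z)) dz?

(-1 + exp(4) + 6*exp(6)*log(3))*exp(-6)/2

An antiderivative is F(z) = 3*log(z) - exp(-2*z)/2.
Then F(3) - F(1) = (-exp(-6)/2 + 3*log(3)) - (-exp(-2)/2) = (-1 + exp(4) + 6*exp(6)*log(3))*exp(-6)/2.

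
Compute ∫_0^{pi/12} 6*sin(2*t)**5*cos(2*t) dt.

1/128

Let u = sin(2*t), so du = 2*cos(2*t) dt. When t = 0, u = 0; when t = pi/12, u = 1/2.
The integral becomes 3·∫ u**5 du from 0 to 1/2, with antiderivative u**6/2.
Back in t: F(t) = sin(2*t)**6/2.
Then F(pi/12) - F(0) = (1/128) - (0) = 1/128.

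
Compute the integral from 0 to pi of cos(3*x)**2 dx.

Use the identity cos^2(3*x) = (1 + cos(6*x))/2.
An antiderivative is F(x) = x/2 + sin(6*x)/12.
Then F(pi) - F(0) = (pi/2) - (0) = pi/2.

pi/2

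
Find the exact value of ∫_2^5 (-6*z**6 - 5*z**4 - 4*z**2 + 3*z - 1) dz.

By the power rule, an antiderivative is F(z) = -6*z**7/7 - z**5 - 4*z**3/3 + 3*z**2/2 - z.
Then F(5) - F(2) = (-2949385/42) - (-3116/21) = -981051/14.

-981051/14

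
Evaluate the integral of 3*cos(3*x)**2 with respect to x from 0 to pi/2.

3*pi/4

Use the identity cos^2(3*x) = (1 + cos(6*x))/2.
An antiderivative is F(x) = 3*x/2 + sin(6*x)/4.
Then F(pi/2) - F(0) = (3*pi/4) - (0) = 3*pi/4.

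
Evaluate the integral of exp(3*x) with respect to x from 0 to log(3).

26/3

Let u = exp(x), so du = exp(x) dx. When x = 0, u = 1; when x = log(3), u = 3.
The integral becomes ∫ u**2 du from 1 to 3, with antiderivative u**3/3.
Back in x: F(x) = exp(3*x)/3.
Then F(log(3)) - F(0) = (9) - (1/3) = 26/3.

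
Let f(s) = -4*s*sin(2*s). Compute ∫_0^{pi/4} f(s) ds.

-1

Integrate by parts once (u = s, dv = -4*sin(2*s) ds).
An antiderivative is F(s) = 2*s*cos(2*s) - sin(2*s).
Then F(pi/4) - F(0) = (-1) - (0) = -1.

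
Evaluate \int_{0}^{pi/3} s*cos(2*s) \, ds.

Integrate by parts once (u = s, dv = cos(2*s) ds).
An antiderivative is F(s) = s*sin(2*s)/2 + cos(2*s)/4.
Then F(pi/3) - F(0) = (-1/8 + sqrt(3)*pi/12) - (1/4) = -3/8 + sqrt(3)*pi/12.

-3/8 + sqrt(3)*pi/12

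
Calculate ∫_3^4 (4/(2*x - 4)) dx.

log(4)

An antiderivative is F(x) = 2*log(2*x - 4).
Then F(4) - F(3) = (log(16)) - (log(4)) = log(4).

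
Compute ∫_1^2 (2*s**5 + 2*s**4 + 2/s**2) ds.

172/5

By the power rule, an antiderivative is F(s) = s**6/3 + 2*s**5/5 - 2/s.
Then F(2) - F(1) = (497/15) - (-19/15) = 172/5.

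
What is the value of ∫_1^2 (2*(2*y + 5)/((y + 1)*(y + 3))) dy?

-5*log(2) + log(5) + 3*log(3)

Factor the denominator: y**2 + 4*y + 3 = (y + 3)(y + 1).
Partial fractions: 2*(2*y + 5)/((y + 1)*(y + 3)) = 1/(y + 3) + 3/(y + 1).
An antiderivative is F(y) = 3*log(y + 1) + log(y + 3).
Then F(2) - F(1) = (log(5) + 3*log(3)) - (log(32)) = -5*log(2) + log(5) + 3*log(3).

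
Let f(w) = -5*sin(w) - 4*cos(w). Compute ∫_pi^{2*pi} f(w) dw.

An antiderivative is F(w) = -4*sin(w) + 5*cos(w).
Then F(2*pi) - F(pi) = (5) - (-5) = 10.

10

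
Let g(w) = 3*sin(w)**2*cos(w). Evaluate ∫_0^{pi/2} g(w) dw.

1

Let u = sin(w), so du = cos(w) dw. When w = 0, u = 0; when w = pi/2, u = 1.
The integral becomes 3·∫ u**2 du from 0 to 1, with antiderivative u**3.
Back in w: F(w) = sin(w)**3.
Then F(pi/2) - F(0) = (1) - (0) = 1.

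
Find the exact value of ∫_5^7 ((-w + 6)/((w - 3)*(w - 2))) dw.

-4*log(5) + 3*log(2) + 4*log(3)

Factor the denominator: w**2 - 5*w + 6 = (w - 2)(w - 3).
Partial fractions: (-w + 6)/((w - 3)*(w - 2)) = -4/(w - 2) + 3/(w - 3).
An antiderivative is F(w) = 3*log(w - 3) - 4*log(w - 2).
Then F(7) - F(5) = (-4*log(5) + 6*log(2)) - (log(8/81)) = -4*log(5) + 3*log(2) + 4*log(3).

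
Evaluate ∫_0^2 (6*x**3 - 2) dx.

By the power rule, an antiderivative is F(x) = 3*x**4/2 - 2*x.
Then F(2) - F(0) = (20) - (0) = 20.

20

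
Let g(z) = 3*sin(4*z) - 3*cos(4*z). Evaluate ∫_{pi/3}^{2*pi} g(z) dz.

-9/8 - 3*sqrt(3)/8

An antiderivative is F(z) = -3*sin(4*z)/4 - 3*cos(4*z)/4.
Then F(2*pi) - F(pi/3) = (-3/4) - (3/8 + 3*sqrt(3)/8) = -9/8 - 3*sqrt(3)/8.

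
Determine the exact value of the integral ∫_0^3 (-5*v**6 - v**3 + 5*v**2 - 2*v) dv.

By the power rule, an antiderivative is F(v) = -5*v**7/7 - v**4/4 + 5*v**3/3 - v**2.
Then F(3) - F(0) = (-43299/28) - (0) = -43299/28.

-43299/28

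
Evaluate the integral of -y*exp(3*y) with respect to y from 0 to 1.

Integrate by parts once (u = y, dv = -exp(3*y) dy).
An antiderivative is F(y) = (-3*y + 1)*exp(3*y)/9.
Then F(1) - F(0) = (-2*exp(3)/9) - (1/9) = -2*exp(3)/9 - 1/9.

-2*exp(3)/9 - 1/9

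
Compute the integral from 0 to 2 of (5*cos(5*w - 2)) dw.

sin(2) + sin(8)

Let u = 5*w - 2, so du = 5 dw. When w = 0, u = -2; when w = 2, u = 8.
The integral becomes ∫ cos(u) du from -2 to 8, with antiderivative sin(u).
Back in w: F(w) = sin(5*w - 2).
Then F(2) - F(0) = (sin(8)) - (-sin(2)) = sin(2) + sin(8).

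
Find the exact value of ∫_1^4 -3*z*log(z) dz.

45/4 - 48*log(2)

Integrate by parts once (u = ln z, dv = -3*z dz).
An antiderivative is F(z) = -3*z**2*(2*log(z) - 1)/4.
Then F(4) - F(1) = (12 - 48*log(2)) - (3/4) = 45/4 - 48*log(2).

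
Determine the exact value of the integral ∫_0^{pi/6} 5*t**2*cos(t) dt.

Integrate by parts twice (u = t^2, dv = 5*cos(t) dt).
An antiderivative is F(t) = 5*t**2*sin(t) + 10*t*cos(t) - 10*sin(t).
Then F(pi/6) - F(0) = (-5 + 5*pi**2/72 + 5*sqrt(3)*pi/6) - (0) = -5 + 5*pi**2/72 + 5*sqrt(3)*pi/6.

-5 + 5*pi**2/72 + 5*sqrt(3)*pi/6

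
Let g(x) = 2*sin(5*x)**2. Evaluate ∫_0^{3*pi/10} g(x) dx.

3*pi/10

Use the identity sin^2(5*x) = (1 - cos(10*x))/2.
An antiderivative is F(x) = x - sin(10*x)/10.
Then F(3*pi/10) - F(0) = (3*pi/10) - (0) = 3*pi/10.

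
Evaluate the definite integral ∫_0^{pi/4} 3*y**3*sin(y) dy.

3*sqrt(2)*(-384 - pi**3 + 12*pi**2 + 96*pi)/128

Integrate by parts 3 times (u = y^3, dv = 3*sin(y) dy).
An antiderivative is F(y) = -3*y**3*cos(y) + 9*y**2*sin(y) + 18*y*cos(y) - 18*sin(y).
Then F(pi/4) - F(0) = (3*sqrt(2)*(-384 - pi**3 + 12*pi**2 + 96*pi)/128) - (0) = 3*sqrt(2)*(-384 - pi**3 + 12*pi**2 + 96*pi)/128.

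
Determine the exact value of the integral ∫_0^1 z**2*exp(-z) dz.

Integrate by parts twice (u = z^2, dv = exp(-z) dz).
An antiderivative is F(z) = (-z**2 - 2*z - 2)*exp(-z).
Then F(1) - F(0) = (-5*exp(-1)) - (-2) = 2 - 5*exp(-1).

2 - 5*exp(-1)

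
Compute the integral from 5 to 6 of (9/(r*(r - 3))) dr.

Factor the denominator: r**2 - 3*r = r(r - 3).
Partial fractions: 9/(r*(r - 3)) = -3/r + 3/(r - 3).
An antiderivative is F(r) = -3*log(r) + 3*log(r - 3).
Then F(6) - F(5) = (-log(8)) - (-3*log(5) + 3*log(2)) = -6*log(2) + 3*log(5).

-6*log(2) + 3*log(5)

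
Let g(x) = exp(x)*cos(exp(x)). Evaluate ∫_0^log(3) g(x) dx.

-sin(1) + sin(3)

Let u = exp(x), so du = exp(x) dx. When x = 0, u = 1; when x = log(3), u = 3.
The integral becomes ∫ cos(u) du from 1 to 3, with antiderivative sin(u).
Back in x: F(x) = sin(exp(x)).
Then F(log(3)) - F(0) = (sin(3)) - (sin(1)) = -sin(1) + sin(3).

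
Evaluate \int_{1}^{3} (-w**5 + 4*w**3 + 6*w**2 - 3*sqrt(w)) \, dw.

38/3 - 6*sqrt(3)

By the power rule, an antiderivative is F(w) = -w**6/6 + w**4 - 2*w**(3/2) + 2*w**3.
Then F(3) - F(1) = (27/2 - 6*sqrt(3)) - (5/6) = 38/3 - 6*sqrt(3).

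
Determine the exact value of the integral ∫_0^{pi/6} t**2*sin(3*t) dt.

Integrate by parts twice (u = t^2, dv = sin(3*t) dt).
An antiderivative is F(t) = -t**2*cos(3*t)/3 + 2*t*sin(3*t)/9 + 2*cos(3*t)/27.
Then F(pi/6) - F(0) = (pi/27) - (2/27) = -2/27 + pi/27.

-2/27 + pi/27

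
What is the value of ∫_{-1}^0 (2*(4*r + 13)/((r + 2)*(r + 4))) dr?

Factor the denominator: r**2 + 6*r + 8 = (r + 4)(r + 2).
Partial fractions: 2*(4*r + 13)/((r + 2)*(r + 4)) = 3/(r + 4) + 5/(r + 2).
An antiderivative is F(r) = 5*log(r + 2) + 3*log(r + 4).
Then F(0) - F(-1) = (11*log(2)) - (log(27)) = -3*log(3) + 11*log(2).

-3*log(3) + 11*log(2)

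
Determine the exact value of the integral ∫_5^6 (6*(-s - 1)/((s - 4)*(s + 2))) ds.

Factor the denominator: s**2 - 2*s - 8 = (s + 2)(s - 4).
Partial fractions: 6*(-s - 1)/((s - 4)*(s + 2)) = -1/(s + 2) - 5/(s - 4).
An antiderivative is F(s) = -5*log(s - 4) - log(s + 2).
Then F(6) - F(5) = (-8*log(2)) - (-log(7)) = -8*log(2) + log(7).

-8*log(2) + log(7)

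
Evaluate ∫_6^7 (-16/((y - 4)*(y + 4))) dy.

Factor the denominator: y**2 - 16 = (y + 4)(y - 4).
Partial fractions: -16/((y - 4)*(y + 4)) = 2/(y + 4) - 2/(y - 4).
An antiderivative is F(y) = -2*log(y - 4) + 2*log(y + 4).
Then F(7) - F(6) = (-2*log(3) + 2*log(11)) - (log(25)) = -2*log(5) - 2*log(3) + 2*log(11).

-2*log(5) - 2*log(3) + 2*log(11)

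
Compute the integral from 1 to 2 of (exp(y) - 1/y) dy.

-exp(1) - log(2) + exp(2)

An antiderivative is F(y) = exp(y) - log(y).
Then F(2) - F(1) = (-log(2) + exp(2)) - (exp(1)) = -exp(1) - log(2) + exp(2).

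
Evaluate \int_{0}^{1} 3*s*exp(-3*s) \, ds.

(-4 + exp(3))*exp(-3)/3

Integrate by parts once (u = s, dv = 3*exp(-3*s) ds).
An antiderivative is F(s) = (-3*s - 1)*exp(-3*s)/3.
Then F(1) - F(0) = (-4*exp(-3)/3) - (-1/3) = (-4 + exp(3))*exp(-3)/3.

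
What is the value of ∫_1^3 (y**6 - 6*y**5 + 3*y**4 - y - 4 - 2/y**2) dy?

By the power rule, an antiderivative is F(y) = y**7/7 - y**6 + 3*y**5/5 - y**2/2 - 4*y + 2/y.
Then F(3) - F(1) = (-60187/210) - (-193/70) = -29804/105.

-29804/105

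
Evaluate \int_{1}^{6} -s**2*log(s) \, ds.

Integrate by parts once (u = ln s, dv = -s**2 ds).
An antiderivative is F(s) = -s**3*(3*log(s) - 1)/9.
Then F(6) - F(1) = (-72*log(3) - 72*log(2) + 24) - (1/9) = -72*log(3) - 72*log(2) + 215/9.

-72*log(3) - 72*log(2) + 215/9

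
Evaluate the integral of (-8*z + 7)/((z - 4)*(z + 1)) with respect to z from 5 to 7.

-6*log(2) - 2*log(3)

Factor the denominator: z**2 - 3*z - 4 = (z + 1)(z - 4).
Partial fractions: (-8*z + 7)/((z - 4)*(z + 1)) = -3/(z + 1) - 5/(z - 4).
An antiderivative is F(z) = -5*log(z - 4) - 3*log(z + 1).
Then F(7) - F(5) = (-9*log(2) - 5*log(3)) - (-3*log(3) - 3*log(2)) = -6*log(2) - 2*log(3).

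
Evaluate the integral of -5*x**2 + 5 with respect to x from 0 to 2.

-10/3

By the power rule, an antiderivative is F(x) = -5*x**3/3 + 5*x.
Then F(2) - F(0) = (-10/3) - (0) = -10/3.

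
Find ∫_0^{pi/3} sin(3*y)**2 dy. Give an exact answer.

Use the identity sin^2(3*y) = (1 - cos(6*y))/2.
An antiderivative is F(y) = y/2 - sin(6*y)/12.
Then F(pi/3) - F(0) = (pi/6) - (0) = pi/6.

pi/6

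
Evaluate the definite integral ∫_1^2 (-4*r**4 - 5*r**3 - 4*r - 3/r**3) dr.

-2027/40

By the power rule, an antiderivative is F(r) = -4*r**5/5 - 5*r**4/4 - 2*r**2 + 3/(2*r**2).
Then F(2) - F(1) = (-2129/40) - (-51/20) = -2027/40.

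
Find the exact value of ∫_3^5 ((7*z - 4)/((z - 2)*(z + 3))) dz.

Factor the denominator: z**2 + z - 6 = (z + 3)(z - 2).
Partial fractions: (7*z - 4)/((z - 2)*(z + 3)) = 5/(z + 3) + 2/(z - 2).
An antiderivative is F(z) = 2*log(z - 2) + 5*log(z + 3).
Then F(5) - F(3) = (2*log(3) + 15*log(2)) - (5*log(2) + 5*log(3)) = -3*log(3) + 10*log(2).

-3*log(3) + 10*log(2)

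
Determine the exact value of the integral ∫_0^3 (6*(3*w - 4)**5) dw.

3843

Let u = 3*w - 4, so du = 3 dw. When w = 0, u = -4; when w = 3, u = 5.
The integral becomes 2·∫ u**5 du from -4 to 5, with antiderivative u**6/3.
Back in w: F(w) = (3*w - 4)**6/3.
Then F(3) - F(0) = (15625/3) - (4096/3) = 3843.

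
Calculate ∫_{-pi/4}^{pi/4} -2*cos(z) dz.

An antiderivative is F(z) = -2*sin(z).
Then F(pi/4) - F(-pi/4) = (-sqrt(2)) - (sqrt(2)) = -2*sqrt(2).

-2*sqrt(2)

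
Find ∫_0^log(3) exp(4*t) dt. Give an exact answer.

20

Let u = exp(t), so du = exp(t) dt. When t = 0, u = 1; when t = log(3), u = 3.
The integral becomes ∫ u**3 du from 1 to 3, with antiderivative u**4/4.
Back in t: F(t) = exp(4*t)/4.
Then F(log(3)) - F(0) = (81/4) - (1/4) = 20.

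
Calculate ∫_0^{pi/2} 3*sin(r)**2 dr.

Use the identity sin^2(r) = (1 - cos(2*r))/2.
An antiderivative is F(r) = 3*r/2 - 3*sin(2*r)/4.
Then F(pi/2) - F(0) = (3*pi/4) - (0) = 3*pi/4.

3*pi/4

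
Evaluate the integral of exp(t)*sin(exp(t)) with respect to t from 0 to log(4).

cos(1) - cos(4)

Let u = exp(t), so du = exp(t) dt. When t = 0, u = 1; when t = log(4), u = 4.
The integral becomes ∫ sin(u) du from 1 to 4, with antiderivative -cos(u).
Back in t: F(t) = -cos(exp(t)).
Then F(log(4)) - F(0) = (-cos(4)) - (-cos(1)) = cos(1) - cos(4).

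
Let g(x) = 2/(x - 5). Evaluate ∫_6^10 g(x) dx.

An antiderivative is F(x) = 2*log(x - 5).
Then F(10) - F(6) = (log(25)) - (0) = log(25).

log(25)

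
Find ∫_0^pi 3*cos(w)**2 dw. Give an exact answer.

3*pi/2

Use the identity cos^2(w) = (1 + cos(2*w))/2.
An antiderivative is F(w) = 3*w/2 + 3*sin(2*w)/4.
Then F(pi) - F(0) = (3*pi/2) - (0) = 3*pi/2.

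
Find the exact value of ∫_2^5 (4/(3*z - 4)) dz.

-4*log(2)/3 + 4*log(11)/3

An antiderivative is F(z) = 4*log(3*z - 4)/3.
Then F(5) - F(2) = (4*log(11)/3) - (4*log(2)/3) = -4*log(2)/3 + 4*log(11)/3.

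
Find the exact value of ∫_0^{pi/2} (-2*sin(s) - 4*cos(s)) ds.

-6

An antiderivative is F(s) = -4*sin(s) + 2*cos(s).
Then F(pi/2) - F(0) = (-4) - (2) = -6.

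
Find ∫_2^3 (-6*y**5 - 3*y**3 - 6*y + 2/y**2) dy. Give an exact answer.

By the power rule, an antiderivative is F(y) = -y**6 - 3*y**4/4 - 3*y**2 - 2/y.
Then F(3) - F(2) = (-9809/12) - (-89) = -8741/12.

-8741/12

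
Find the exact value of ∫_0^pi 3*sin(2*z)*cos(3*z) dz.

-12/5

Use the identity sin(2*z)cos(3*z) = [sin(5*z) + sin(-z)]/2.
An antiderivative is F(z) = 3*cos(z)/2 - 3*cos(5*z)/10.
Then F(pi) - F(0) = (-6/5) - (6/5) = -12/5.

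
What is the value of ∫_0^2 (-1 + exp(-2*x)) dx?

-3/2 - exp(-4)/2

An antiderivative is F(x) = -x - exp(-2*x)/2.
Then F(2) - F(0) = (-2 - exp(-4)/2) - (-1/2) = -3/2 - exp(-4)/2.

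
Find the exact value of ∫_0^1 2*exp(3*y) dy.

An antiderivative is F(y) = 2*exp(3*y)/3.
Then F(1) - F(0) = (2*exp(3)/3) - (2/3) = -2/3 + 2*exp(3)/3.

-2/3 + 2*exp(3)/3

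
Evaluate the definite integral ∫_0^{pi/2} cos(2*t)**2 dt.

pi/4

Use the identity cos^2(2*t) = (1 + cos(4*t))/2.
An antiderivative is F(t) = t/2 + sin(4*t)/8.
Then F(pi/2) - F(0) = (pi/4) - (0) = pi/4.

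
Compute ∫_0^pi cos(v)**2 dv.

pi/2

Use the identity cos^2(v) = (1 + cos(2*v))/2.
An antiderivative is F(v) = v/2 + sin(2*v)/4.
Then F(pi) - F(0) = (pi/2) - (0) = pi/2.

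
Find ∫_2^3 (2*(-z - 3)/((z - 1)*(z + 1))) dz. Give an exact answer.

Factor the denominator: z**2 - 1 = (z + 1)(z - 1).
Partial fractions: 2*(-z - 3)/((z - 1)*(z + 1)) = 2/(z + 1) - 4/(z - 1).
An antiderivative is F(z) = -4*log(z - 1) + 2*log(z + 1).
Then F(3) - F(2) = (0) - (log(9)) = -log(9).

-log(9)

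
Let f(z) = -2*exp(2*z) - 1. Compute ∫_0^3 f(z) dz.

-exp(6) - 2

An antiderivative is F(z) = -exp(2*z) - z.
Then F(3) - F(0) = (-exp(6) - 3) - (-1) = -exp(6) - 2.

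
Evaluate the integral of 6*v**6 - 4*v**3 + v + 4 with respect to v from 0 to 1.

61/14

By the power rule, an antiderivative is F(v) = 6*v**7/7 - v**4 + v**2/2 + 4*v.
Then F(1) - F(0) = (61/14) - (0) = 61/14.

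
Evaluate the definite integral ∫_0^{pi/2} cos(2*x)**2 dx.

Use the identity cos^2(2*x) = (1 + cos(4*x))/2.
An antiderivative is F(x) = x/2 + sin(4*x)/8.
Then F(pi/2) - F(0) = (pi/4) - (0) = pi/4.

pi/4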